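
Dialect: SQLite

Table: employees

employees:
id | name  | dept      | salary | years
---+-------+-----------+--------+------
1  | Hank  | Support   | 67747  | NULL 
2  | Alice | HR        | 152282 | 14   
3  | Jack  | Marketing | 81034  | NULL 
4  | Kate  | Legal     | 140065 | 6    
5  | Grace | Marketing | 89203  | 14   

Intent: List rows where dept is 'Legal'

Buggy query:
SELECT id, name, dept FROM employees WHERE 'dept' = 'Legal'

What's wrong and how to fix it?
Bug: Single quotes denote string literals in SQL; the column name is being compared as a constant string

Fix: Remove the quotes around the column name (or use double quotes for an identifier)

Corrected query:
SELECT id, name, dept FROM employees WHERE dept = 'Legal'

Result:
id | name | dept 
---+------+------
4  | Kate | Legal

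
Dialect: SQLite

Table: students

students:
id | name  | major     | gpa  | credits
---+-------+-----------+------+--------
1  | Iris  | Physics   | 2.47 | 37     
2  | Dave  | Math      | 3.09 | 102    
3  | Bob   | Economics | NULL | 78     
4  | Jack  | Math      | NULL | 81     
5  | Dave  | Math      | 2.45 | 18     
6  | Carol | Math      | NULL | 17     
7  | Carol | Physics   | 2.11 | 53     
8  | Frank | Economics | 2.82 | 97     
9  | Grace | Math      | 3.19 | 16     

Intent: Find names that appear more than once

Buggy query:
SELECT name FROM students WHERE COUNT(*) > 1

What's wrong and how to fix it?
Bug: COUNT(*) is an aggregate and cannot be used in WHERE

Fix: Group first, then use HAVING for the count condition

Corrected query:
SELECT name FROM students GROUP BY name HAVING COUNT(*) > 1

Result:
name 
-----
Carol
Dave 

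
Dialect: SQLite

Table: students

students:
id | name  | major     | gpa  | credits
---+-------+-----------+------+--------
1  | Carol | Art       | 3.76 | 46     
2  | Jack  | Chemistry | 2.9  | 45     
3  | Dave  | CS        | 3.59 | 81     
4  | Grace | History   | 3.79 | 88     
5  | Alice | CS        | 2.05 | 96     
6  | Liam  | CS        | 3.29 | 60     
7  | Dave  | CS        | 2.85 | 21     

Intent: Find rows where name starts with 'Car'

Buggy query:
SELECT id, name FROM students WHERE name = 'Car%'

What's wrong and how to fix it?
Bug: Wildcards only work with LIKE; '=' treats '%' as a literal character

Fix: Use LIKE for wildcard pattern matching

Corrected query:
SELECT id, name FROM students WHERE name LIKE 'Car%'

Result:
id | name 
---+------
1  | Carol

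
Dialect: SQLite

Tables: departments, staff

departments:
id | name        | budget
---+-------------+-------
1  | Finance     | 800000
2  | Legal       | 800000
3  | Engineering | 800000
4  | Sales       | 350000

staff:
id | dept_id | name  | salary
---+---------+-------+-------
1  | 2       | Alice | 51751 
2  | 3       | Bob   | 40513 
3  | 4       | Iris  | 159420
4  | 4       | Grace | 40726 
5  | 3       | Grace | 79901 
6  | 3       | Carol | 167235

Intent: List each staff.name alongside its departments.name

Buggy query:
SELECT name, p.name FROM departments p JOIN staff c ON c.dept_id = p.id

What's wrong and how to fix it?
Bug: 'name' exists in both joined tables, so the database can't tell which one is meant

Fix: Prefix ambiguous columns with the table alias

Corrected query:
SELECT c.name, p.name FROM departments p JOIN staff c ON c.dept_id = p.id

Result:
name  | name       
------+------------
Alice | Legal      
Bob   | Engineering
Iris  | Sales      
Grace | Sales      
Grace | Engineering
Carol | Engineering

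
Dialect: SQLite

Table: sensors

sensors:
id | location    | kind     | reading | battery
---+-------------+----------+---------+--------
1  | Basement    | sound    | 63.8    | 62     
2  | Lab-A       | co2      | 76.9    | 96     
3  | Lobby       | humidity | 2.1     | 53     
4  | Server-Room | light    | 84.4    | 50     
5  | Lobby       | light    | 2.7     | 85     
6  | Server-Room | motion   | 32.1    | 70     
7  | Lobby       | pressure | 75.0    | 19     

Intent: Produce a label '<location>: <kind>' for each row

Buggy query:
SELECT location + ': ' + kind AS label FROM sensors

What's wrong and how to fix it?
Bug: SQLite uses || for string concatenation; + coerces text to numbers (yielding 0)

Fix: Use the || operator for string concatenation

Corrected query:
SELECT location || ': ' || kind AS label FROM sensors

Result:
label              
-------------------
Basement: sound    
Lab-A: co2         
Lobby: humidity    
Server-Room: light 
Lobby: light       
Server-Room: motion
Lobby: pressure    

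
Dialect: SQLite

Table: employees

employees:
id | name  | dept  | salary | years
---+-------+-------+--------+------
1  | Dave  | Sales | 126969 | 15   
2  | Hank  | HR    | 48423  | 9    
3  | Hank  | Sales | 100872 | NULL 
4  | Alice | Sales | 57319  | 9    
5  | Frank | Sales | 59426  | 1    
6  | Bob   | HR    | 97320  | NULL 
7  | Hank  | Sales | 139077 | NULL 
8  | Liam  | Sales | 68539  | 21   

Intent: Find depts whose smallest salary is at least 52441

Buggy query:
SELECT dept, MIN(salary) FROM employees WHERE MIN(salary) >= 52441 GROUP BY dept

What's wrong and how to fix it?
Bug: MIN() in WHERE is a misuse of aggregate

Fix: Replace WHERE with HAVING after the GROUP BY

Corrected query:
SELECT dept, MIN(salary) FROM employees GROUP BY dept HAVING MIN(salary) >= 52441

Result:
dept  | MIN(salary)
------+------------
Sales | 57319      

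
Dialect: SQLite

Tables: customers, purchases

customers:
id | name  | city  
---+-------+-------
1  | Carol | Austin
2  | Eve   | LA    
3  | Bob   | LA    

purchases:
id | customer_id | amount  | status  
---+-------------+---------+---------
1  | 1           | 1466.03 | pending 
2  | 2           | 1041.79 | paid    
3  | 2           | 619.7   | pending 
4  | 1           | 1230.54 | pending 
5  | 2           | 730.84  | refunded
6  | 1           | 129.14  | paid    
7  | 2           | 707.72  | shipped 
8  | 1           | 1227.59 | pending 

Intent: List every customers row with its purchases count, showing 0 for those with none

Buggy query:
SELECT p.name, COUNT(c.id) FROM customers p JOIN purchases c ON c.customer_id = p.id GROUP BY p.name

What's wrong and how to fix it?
Bug: An inner join excludes parents with zero children

Fix: Switch to LEFT JOIN to retain unmatched parent rows

Corrected query:
SELECT p.name, COUNT(c.id) FROM customers p LEFT JOIN purchases c ON c.customer_id = p.id GROUP BY p.name

Result:
name  | COUNT(c.id)
------+------------
Bob   | 0          
Carol | 4          
Eve   | 4          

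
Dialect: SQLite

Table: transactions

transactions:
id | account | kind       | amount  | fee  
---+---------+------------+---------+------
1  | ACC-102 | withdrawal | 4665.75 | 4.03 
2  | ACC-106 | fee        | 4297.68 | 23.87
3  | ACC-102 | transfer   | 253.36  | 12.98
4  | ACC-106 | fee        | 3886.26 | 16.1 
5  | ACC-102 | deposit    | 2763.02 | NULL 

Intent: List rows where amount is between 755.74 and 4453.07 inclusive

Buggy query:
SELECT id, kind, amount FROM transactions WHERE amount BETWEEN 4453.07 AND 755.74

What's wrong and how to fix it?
Bug: BETWEEN expects the lower bound first; with 4453.07 AND 755.74 the range is empty

Fix: Write BETWEEN 755.74 AND 4453.07

Corrected query:
SELECT id, kind, amount FROM transactions WHERE amount BETWEEN 755.74 AND 4453.07

Result:
id | kind    | amount 
---+---------+--------
2  | fee     | 4297.68
4  | fee     | 3886.26
5  | deposit | 2763.02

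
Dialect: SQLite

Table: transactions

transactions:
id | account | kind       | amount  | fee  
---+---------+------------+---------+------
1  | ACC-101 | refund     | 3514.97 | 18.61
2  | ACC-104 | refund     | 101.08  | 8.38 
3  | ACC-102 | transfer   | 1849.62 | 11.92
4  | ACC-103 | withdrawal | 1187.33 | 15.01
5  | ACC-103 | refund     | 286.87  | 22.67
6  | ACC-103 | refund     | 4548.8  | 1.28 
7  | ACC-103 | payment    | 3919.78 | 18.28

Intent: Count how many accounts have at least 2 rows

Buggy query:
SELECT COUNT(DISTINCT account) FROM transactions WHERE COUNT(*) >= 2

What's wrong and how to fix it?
Bug: WHERE filters individual rows, not groups, so a group-level COUNT is invalid there

Fix: Use a subquery that GROUPs and filters with HAVING, then count its rows

Corrected query:
SELECT COUNT(*) FROM (SELECT account FROM transactions GROUP BY account HAVING COUNT(*) >= 2)

Result:
COUNT(*)
--------
1       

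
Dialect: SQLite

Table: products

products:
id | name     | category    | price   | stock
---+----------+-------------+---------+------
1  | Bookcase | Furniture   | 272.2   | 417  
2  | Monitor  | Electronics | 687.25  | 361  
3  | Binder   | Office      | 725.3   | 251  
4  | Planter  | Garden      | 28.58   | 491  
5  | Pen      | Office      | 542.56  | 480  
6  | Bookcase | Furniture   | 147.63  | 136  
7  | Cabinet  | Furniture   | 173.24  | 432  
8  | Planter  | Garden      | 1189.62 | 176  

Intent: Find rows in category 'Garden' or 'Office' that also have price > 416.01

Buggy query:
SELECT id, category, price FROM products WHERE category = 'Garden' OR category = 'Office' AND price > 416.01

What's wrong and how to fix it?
Bug: Without parentheses, AND is evaluated before OR, so the price filter only applies to the 'Office' branch

Fix: Group the OR with parentheses (or use IN), then AND the threshold

Corrected query:
SELECT id, category, price FROM products WHERE (category = 'Garden' OR category = 'Office') AND price > 416.01

Result:
id | category | price  
---+----------+--------
3  | Office   | 725.3  
5  | Office   | 542.56 
8  | Garden   | 1189.62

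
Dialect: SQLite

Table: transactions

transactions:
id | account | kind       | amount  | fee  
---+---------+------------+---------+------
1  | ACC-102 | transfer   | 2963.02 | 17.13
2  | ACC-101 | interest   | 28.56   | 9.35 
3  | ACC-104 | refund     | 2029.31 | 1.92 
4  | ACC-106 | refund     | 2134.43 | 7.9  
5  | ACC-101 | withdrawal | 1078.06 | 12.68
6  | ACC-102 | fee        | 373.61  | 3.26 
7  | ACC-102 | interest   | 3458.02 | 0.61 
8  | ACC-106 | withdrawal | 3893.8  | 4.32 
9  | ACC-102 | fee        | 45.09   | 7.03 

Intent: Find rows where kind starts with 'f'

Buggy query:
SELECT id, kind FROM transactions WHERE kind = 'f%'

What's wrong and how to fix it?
Bug: Wildcards only work with LIKE; '=' treats '%' as a literal character

Fix: Replace '=' with LIKE so 'f%' is treated as a pattern

Corrected query:
SELECT id, kind FROM transactions WHERE kind LIKE 'f%'

Result:
id | kind
---+-----
6  | fee 
9  | fee 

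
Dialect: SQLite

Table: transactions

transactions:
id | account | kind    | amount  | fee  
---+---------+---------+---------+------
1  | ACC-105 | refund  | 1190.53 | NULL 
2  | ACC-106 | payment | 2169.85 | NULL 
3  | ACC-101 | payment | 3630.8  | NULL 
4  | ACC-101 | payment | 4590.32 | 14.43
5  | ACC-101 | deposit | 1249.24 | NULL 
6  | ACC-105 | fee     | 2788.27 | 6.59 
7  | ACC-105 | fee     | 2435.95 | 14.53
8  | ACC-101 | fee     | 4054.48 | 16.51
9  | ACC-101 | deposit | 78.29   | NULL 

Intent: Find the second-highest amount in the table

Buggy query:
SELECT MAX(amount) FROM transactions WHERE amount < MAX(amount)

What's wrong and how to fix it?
Bug: The inner MAX is an aggregate inside WHERE, which is not allowed

Fix: Put the inner MAX in a scalar subquery

Corrected query:
SELECT MAX(amount) FROM transactions WHERE amount < (SELECT MAX(amount) FROM transactions)

Result:
MAX(amount)
-----------
4054.48    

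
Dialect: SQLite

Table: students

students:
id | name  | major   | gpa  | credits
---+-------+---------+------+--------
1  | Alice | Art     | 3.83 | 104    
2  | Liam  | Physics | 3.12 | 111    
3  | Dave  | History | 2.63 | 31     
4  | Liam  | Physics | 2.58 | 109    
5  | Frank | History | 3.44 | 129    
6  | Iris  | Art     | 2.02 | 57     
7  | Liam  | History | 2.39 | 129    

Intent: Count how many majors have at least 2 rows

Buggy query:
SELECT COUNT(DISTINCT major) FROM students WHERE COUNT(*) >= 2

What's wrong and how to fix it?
Bug: WHERE filters individual rows, not groups, so a group-level COUNT is invalid there

Fix: Group first with HAVING COUNT(*) >= 2, then COUNT the resulting groups

Corrected query:
SELECT COUNT(*) FROM (SELECT major FROM students GROUP BY major HAVING COUNT(*) >= 2)

Result:
COUNT(*)
--------
3       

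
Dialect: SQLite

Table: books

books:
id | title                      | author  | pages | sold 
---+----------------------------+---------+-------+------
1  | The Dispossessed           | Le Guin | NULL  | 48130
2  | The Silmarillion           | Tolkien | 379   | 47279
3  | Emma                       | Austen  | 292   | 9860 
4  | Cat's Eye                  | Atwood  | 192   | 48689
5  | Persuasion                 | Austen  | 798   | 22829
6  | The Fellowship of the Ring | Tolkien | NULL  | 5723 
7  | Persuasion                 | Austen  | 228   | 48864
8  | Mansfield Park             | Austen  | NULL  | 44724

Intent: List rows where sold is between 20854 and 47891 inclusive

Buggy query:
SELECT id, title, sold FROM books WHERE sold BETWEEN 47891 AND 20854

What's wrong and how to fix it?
Bug: The bounds are reversed; BETWEEN a AND b requires a <= b to match anything

Fix: Write BETWEEN 20854 AND 47891

Corrected query:
SELECT id, title, sold FROM books WHERE sold BETWEEN 20854 AND 47891

Result:
id | title            | sold 
---+------------------+------
2  | The Silmarillion | 47279
5  | Persuasion       | 22829
8  | Mansfield Park   | 44724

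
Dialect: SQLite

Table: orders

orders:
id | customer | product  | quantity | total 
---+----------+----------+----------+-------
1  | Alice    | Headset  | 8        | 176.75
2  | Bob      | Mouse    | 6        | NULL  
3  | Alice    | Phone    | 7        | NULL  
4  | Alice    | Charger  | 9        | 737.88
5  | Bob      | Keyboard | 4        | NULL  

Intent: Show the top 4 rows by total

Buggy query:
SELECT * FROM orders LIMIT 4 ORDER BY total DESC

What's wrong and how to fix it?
Bug: LIMIT must come after ORDER BY

Fix: Sort with ORDER BY, then apply LIMIT

Corrected query:
SELECT * FROM orders ORDER BY total DESC LIMIT 4

Result:
id | customer | product | quantity | total 
---+----------+---------+----------+-------
4  | Alice    | Charger | 9        | 737.88
1  | Alice    | Headset | 8        | 176.75
2  | Bob      | Mouse   | 6        | NULL  
3  | Alice    | Phone   | 7        | NULL  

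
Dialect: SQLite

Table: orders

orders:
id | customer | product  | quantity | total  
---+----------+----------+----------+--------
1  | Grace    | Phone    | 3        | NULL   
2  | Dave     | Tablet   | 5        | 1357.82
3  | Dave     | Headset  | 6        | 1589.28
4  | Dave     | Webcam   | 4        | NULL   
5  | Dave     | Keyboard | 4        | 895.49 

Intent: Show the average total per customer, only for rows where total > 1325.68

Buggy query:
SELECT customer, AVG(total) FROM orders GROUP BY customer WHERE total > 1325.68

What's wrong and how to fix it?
Bug: Row-level WHERE must come before GROUP BY in the clause order

Fix: Place WHERE between FROM and GROUP BY

Corrected query:
SELECT customer, AVG(total) FROM orders WHERE total > 1325.68 GROUP BY customer

Result:
customer | AVG(total)
---------+-----------
Dave     | 1473.55   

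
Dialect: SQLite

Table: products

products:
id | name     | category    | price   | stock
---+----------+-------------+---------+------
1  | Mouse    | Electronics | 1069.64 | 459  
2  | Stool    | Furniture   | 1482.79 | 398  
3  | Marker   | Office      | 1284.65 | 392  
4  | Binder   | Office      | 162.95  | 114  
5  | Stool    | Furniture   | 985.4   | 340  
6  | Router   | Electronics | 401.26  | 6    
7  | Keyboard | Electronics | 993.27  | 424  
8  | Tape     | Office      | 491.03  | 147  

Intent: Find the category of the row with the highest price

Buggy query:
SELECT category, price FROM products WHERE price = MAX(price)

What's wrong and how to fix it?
Bug: WHERE is evaluated per row; an aggregate over the whole table isn't defined there

Fix: Use a subquery: WHERE price = (SELECT MAX(price) FROM products)

Corrected query:
SELECT category, price FROM products WHERE price = (SELECT MAX(price) FROM products)

Result:
category  | price  
----------+--------
Furniture | 1482.79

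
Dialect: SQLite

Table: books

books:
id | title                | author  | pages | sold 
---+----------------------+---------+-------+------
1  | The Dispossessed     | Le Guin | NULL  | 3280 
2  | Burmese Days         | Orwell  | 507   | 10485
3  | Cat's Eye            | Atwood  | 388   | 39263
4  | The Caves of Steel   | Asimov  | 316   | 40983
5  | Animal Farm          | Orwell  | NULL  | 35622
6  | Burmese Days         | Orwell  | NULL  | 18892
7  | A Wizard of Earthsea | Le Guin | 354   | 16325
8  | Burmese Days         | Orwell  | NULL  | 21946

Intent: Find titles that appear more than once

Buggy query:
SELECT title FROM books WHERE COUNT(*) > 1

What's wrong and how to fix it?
Bug: COUNT(*) is an aggregate and cannot be used in WHERE

Fix: GROUP BY title, then filter groups with HAVING COUNT(*) > 1

Corrected query:
SELECT title FROM books GROUP BY title HAVING COUNT(*) > 1

Result:
title       
------------
Burmese Days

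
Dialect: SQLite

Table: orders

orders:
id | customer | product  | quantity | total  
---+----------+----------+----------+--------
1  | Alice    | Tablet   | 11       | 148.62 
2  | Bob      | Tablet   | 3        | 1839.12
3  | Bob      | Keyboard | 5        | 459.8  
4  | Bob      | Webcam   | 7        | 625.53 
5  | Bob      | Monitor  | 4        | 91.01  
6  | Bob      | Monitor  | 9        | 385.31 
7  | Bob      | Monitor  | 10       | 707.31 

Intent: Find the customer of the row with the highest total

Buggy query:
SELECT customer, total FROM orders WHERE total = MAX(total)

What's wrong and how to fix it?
Bug: MAX(total) is an aggregate and cannot be used directly in WHERE

Fix: Use a subquery: WHERE total = (SELECT MAX(total) FROM orders)

Corrected query:
SELECT customer, total FROM orders WHERE total = (SELECT MAX(total) FROM orders)

Result:
customer | total  
---------+--------
Bob      | 1839.12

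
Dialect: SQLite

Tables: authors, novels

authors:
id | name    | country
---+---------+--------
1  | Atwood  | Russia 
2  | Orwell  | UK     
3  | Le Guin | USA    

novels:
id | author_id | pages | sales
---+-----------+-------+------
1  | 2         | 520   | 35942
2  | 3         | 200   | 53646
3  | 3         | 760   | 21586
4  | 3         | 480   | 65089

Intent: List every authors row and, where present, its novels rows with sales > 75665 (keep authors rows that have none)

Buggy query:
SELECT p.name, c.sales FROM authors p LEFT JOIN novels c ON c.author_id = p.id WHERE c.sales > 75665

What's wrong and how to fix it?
Bug: Filtering c.sales in WHERE discards the NULL rows produced by LEFT JOIN, turning it into an inner join

Fix: Put 'c.sales > 75665' in the JOIN's ON clause instead of WHERE

Corrected query:
SELECT p.name, c.sales FROM authors p LEFT JOIN novels c ON c.author_id = p.id AND c.sales > 75665

Result:
name    | sales
--------+------
Atwood  | NULL 
Orwell  | NULL 
Le Guin | NULL 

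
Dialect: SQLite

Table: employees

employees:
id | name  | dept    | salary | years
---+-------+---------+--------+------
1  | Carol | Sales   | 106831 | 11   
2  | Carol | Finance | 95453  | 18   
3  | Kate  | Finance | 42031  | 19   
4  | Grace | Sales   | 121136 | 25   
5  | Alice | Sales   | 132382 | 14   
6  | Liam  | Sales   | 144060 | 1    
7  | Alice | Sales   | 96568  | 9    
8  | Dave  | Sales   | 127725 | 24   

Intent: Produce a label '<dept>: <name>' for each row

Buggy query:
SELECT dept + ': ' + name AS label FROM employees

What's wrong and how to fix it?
Bug: SQLite uses || for string concatenation; + coerces text to numbers (yielding 0)

Fix: Use the || operator for string concatenation

Corrected query:
SELECT dept || ': ' || name AS label FROM employees

Result:
label         
--------------
Sales: Carol  
Finance: Carol
Finance: Kate 
Sales: Grace  
Sales: Alice  
Sales: Liam   
Sales: Alice  
Sales: Dave   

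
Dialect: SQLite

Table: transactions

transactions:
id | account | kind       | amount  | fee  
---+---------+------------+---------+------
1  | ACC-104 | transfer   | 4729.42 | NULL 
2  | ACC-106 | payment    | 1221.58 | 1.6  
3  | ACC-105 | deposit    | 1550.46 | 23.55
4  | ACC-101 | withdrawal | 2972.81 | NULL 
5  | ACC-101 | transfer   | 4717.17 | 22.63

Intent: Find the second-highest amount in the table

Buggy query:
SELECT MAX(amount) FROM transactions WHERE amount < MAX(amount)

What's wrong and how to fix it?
Bug: MAX(amount) on the right of the comparison is an aggregate-in-WHERE error

Fix: Put the inner MAX in a scalar subquery

Corrected query:
SELECT MAX(amount) FROM transactions WHERE amount < (SELECT MAX(amount) FROM transactions)

Result:
MAX(amount)
-----------
4717.17    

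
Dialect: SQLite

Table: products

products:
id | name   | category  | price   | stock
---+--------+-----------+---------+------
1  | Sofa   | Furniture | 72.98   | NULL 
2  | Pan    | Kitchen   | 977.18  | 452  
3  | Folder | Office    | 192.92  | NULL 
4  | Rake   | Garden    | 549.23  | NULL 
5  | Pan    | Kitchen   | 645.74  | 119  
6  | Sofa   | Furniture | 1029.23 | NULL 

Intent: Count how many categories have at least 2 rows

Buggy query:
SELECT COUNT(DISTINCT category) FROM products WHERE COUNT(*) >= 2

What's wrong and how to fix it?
Bug: WHERE filters individual rows, not groups, so a group-level COUNT is invalid there

Fix: Use a subquery that GROUPs and filters with HAVING, then count its rows

Corrected query:
SELECT COUNT(*) FROM (SELECT category FROM products GROUP BY category HAVING COUNT(*) >= 2)

Result:
COUNT(*)
--------
2       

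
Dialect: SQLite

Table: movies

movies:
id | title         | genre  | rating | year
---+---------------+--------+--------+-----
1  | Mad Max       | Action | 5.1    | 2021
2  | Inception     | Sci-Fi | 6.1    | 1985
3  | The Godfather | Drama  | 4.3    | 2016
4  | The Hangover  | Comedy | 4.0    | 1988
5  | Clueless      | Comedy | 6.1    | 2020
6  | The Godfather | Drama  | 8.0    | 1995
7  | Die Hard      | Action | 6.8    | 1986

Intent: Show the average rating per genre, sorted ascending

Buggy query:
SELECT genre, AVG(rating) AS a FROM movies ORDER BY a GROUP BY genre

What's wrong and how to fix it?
Bug: GROUP BY must precede ORDER BY

Fix: Reorder: SELECT … FROM … GROUP BY … ORDER BY …

Corrected query:
SELECT genre, AVG(rating) AS a FROM movies GROUP BY genre ORDER BY a

Result:
genre  | a   
-------+-----
Comedy | 5.05
Action | 5.95
Sci-Fi | 6.1 
Drama  | 6.15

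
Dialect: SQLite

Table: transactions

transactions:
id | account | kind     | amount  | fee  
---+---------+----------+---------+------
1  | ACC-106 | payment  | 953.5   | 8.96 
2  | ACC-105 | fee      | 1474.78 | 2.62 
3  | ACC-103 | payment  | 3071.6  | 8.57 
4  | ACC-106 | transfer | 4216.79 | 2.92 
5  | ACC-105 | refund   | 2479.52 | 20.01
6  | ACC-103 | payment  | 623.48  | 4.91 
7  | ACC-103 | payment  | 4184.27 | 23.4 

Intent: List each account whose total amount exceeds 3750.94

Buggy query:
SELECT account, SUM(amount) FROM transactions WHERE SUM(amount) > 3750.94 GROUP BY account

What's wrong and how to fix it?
Bug: WHERE runs before GROUP BY, so aggregates aren't available there

Fix: Move the aggregate condition to a HAVING clause

Corrected query:
SELECT account, SUM(amount) FROM transactions GROUP BY account HAVING SUM(amount) > 3750.94

Result:
account | SUM(amount)
--------+------------
ACC-103 | 7879.35    
ACC-105 | 3954.3     
ACC-106 | 5170.29    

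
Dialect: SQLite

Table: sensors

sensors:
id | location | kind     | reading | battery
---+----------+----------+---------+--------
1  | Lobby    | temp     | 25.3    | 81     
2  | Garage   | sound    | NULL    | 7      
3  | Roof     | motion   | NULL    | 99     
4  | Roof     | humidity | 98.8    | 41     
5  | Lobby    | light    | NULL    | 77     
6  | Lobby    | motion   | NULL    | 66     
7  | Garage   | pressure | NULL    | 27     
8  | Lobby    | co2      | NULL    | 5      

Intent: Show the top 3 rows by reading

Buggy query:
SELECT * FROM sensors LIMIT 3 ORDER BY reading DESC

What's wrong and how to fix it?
Bug: LIMIT must come after ORDER BY

Fix: Swap the clauses: ORDER BY first, then LIMIT

Corrected query:
SELECT * FROM sensors ORDER BY reading DESC LIMIT 3

Result:
id | location | kind     | reading | battery
---+----------+----------+---------+--------
4  | Roof     | humidity | 98.8    | 41     
1  | Lobby    | temp     | 25.3    | 81     
2  | Garage   | sound    | NULL    | 7      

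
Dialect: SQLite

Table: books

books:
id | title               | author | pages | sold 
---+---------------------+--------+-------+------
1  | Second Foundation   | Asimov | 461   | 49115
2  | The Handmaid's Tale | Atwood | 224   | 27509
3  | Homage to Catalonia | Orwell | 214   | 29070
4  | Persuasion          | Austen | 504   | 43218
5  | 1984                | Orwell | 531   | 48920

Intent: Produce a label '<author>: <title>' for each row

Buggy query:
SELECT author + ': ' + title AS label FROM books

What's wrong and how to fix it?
Bug: SQLite uses || for string concatenation; + coerces text to numbers (yielding 0)

Fix: Replace + with || to concatenate text

Corrected query:
SELECT author || ': ' || title AS label FROM books

Result:
label                      
---------------------------
Asimov: Second Foundation  
Atwood: The Handmaid's Tale
Orwell: Homage to Catalonia
Austen: Persuasion         
Orwell: 1984               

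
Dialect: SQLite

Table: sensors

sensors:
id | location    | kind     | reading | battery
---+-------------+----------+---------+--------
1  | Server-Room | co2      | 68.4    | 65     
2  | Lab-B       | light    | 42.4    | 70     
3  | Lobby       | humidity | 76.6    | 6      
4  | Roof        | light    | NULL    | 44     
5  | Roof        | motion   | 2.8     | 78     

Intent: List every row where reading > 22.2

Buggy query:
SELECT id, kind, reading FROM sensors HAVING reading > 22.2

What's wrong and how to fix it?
Bug: This is a non-aggregate query (no GROUP BY, no aggregates), so in SQLite the HAVING clause is invalid here; a row-level condition belongs in WHERE

Fix: Replace HAVING with WHERE since the condition applies to individual rows

Corrected query:
SELECT id, kind, reading FROM sensors WHERE reading > 22.2

Result:
id | kind     | reading
---+----------+--------
1  | co2      | 68.4   
2  | light    | 42.4   
3  | humidity | 76.6   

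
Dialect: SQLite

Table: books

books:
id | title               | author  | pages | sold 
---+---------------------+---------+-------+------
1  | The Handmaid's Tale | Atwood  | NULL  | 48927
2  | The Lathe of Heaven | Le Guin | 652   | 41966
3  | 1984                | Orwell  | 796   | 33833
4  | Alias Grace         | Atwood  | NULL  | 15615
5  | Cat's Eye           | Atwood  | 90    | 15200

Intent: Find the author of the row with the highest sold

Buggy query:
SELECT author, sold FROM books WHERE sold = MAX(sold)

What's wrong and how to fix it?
Bug: MAX(sold) is an aggregate and cannot be used directly in WHERE

Fix: Use a subquery: WHERE sold = (SELECT MAX(sold) FROM books)

Corrected query:
SELECT author, sold FROM books WHERE sold = (SELECT MAX(sold) FROM books)

Result:
author | sold 
-------+------
Atwood | 48927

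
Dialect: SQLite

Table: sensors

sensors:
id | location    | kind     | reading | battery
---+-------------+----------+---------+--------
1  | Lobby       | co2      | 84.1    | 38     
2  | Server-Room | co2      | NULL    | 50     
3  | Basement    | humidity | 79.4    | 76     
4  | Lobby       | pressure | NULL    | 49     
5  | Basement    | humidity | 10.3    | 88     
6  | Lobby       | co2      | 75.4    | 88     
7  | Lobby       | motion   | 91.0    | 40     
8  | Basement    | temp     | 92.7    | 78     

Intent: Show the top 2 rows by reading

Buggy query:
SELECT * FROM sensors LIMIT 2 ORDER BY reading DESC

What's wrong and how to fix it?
Bug: ORDER BY cannot follow LIMIT; LIMIT is the final clause

Fix: Swap the clauses: ORDER BY first, then LIMIT

Corrected query:
SELECT * FROM sensors ORDER BY reading DESC LIMIT 2

Result:
id | location | kind   | reading | battery
---+----------+--------+---------+--------
8  | Basement | temp   | 92.7    | 78     
7  | Lobby    | motion | 91      | 40     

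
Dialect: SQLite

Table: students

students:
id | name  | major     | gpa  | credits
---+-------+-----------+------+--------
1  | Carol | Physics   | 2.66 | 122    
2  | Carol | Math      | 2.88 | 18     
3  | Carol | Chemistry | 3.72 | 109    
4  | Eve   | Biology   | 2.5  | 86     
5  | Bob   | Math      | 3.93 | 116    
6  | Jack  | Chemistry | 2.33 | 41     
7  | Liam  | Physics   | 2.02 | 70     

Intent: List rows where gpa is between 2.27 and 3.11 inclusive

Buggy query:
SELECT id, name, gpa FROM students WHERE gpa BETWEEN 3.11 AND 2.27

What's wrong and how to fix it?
Bug: The bounds are reversed; BETWEEN a AND b requires a <= b to match anything

Fix: Swap the bounds so the smaller value comes first

Corrected query:
SELECT id, name, gpa FROM students WHERE gpa BETWEEN 2.27 AND 3.11

Result:
id | name  | gpa 
---+-------+-----
1  | Carol | 2.66
2  | Carol | 2.88
4  | Eve   | 2.5 
6  | Jack  | 2.33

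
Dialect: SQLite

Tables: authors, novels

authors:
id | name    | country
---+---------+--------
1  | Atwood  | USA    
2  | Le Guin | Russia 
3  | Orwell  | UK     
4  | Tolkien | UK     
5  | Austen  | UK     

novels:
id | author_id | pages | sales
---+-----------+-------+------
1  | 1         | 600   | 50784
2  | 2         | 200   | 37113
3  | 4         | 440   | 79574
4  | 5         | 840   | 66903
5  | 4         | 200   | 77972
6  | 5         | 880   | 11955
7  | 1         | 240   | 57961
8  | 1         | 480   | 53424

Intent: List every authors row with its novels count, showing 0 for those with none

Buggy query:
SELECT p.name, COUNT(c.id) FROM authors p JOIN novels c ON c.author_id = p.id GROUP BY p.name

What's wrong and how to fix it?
Bug: An inner join excludes parents with zero children

Fix: Switch to LEFT JOIN to retain unmatched parent rows

Corrected query:
SELECT p.name, COUNT(c.id) FROM authors p LEFT JOIN novels c ON c.author_id = p.id GROUP BY p.name

Result:
name    | COUNT(c.id)
--------+------------
Atwood  | 3          
Austen  | 2          
Le Guin | 1          
Orwell  | 0          
Tolkien | 2          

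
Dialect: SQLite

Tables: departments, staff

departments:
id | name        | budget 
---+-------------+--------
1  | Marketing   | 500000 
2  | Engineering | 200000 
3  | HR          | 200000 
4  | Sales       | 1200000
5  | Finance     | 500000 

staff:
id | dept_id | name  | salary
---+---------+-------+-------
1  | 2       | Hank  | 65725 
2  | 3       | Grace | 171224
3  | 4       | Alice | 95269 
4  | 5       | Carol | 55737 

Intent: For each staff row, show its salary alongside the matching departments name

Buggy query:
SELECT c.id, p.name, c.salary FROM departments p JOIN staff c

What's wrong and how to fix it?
Bug: JOIN with no ON clause produces a cartesian product; every staff row pairs with every departments row

Fix: Specify the join condition linking the foreign key to the parent id

Corrected query:
SELECT c.id, p.name, c.salary FROM departments p JOIN staff c ON c.dept_id = p.id

Result:
id | name        | salary
---+-------------+-------
1  | Engineering | 65725 
2  | HR          | 171224
3  | Sales       | 95269 
4  | Finance     | 55737 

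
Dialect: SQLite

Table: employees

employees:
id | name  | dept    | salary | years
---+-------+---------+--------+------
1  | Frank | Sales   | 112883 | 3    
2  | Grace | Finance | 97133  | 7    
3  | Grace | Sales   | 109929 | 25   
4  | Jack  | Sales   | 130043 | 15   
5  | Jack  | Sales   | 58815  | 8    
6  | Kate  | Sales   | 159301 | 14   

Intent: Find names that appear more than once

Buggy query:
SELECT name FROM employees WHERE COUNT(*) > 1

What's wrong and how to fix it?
Bug: WHERE can't reference COUNT(*); aggregates are computed after WHERE

Fix: GROUP BY name, then filter groups with HAVING COUNT(*) > 1

Corrected query:
SELECT name FROM employees GROUP BY name HAVING COUNT(*) > 1

Result:
name 
-----
Grace
Jack 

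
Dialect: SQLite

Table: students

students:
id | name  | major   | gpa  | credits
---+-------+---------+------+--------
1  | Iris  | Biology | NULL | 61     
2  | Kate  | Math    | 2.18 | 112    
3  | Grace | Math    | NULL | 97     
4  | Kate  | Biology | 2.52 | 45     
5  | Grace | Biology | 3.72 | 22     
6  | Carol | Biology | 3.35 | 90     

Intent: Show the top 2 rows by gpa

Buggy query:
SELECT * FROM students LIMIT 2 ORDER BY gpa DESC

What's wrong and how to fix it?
Bug: ORDER BY cannot follow LIMIT; LIMIT is the final clause

Fix: Swap the clauses: ORDER BY first, then LIMIT

Corrected query:
SELECT * FROM students ORDER BY gpa DESC LIMIT 2

Result:
id | name  | major   | gpa  | credits
---+-------+---------+------+--------
5  | Grace | Biology | 3.72 | 22     
6  | Carol | Biology | 3.35 | 90     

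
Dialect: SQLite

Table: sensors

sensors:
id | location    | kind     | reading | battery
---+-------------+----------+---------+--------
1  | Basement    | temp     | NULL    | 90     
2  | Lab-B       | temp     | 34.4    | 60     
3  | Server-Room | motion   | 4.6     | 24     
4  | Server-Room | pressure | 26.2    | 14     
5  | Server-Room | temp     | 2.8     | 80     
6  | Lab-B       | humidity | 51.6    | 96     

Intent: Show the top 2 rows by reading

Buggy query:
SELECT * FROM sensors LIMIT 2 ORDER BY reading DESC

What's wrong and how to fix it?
Bug: ORDER BY cannot follow LIMIT; LIMIT is the final clause

Fix: Sort with ORDER BY, then apply LIMIT

Corrected query:
SELECT * FROM sensors ORDER BY reading DESC LIMIT 2

Result:
id | location | kind     | reading | battery
---+----------+----------+---------+--------
6  | Lab-B    | humidity | 51.6    | 96     
2  | Lab-B    | temp     | 34.4    | 60     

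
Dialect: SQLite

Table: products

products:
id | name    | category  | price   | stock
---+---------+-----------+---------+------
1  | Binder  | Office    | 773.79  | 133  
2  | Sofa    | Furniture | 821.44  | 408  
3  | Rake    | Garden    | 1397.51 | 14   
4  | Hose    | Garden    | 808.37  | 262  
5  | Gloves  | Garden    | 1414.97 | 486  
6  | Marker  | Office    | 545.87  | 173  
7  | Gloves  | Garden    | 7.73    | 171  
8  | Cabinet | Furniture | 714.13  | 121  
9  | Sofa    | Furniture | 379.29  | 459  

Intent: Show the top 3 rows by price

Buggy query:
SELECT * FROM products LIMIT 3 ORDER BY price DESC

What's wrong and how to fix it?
Bug: LIMIT must come after ORDER BY

Fix: Sort with ORDER BY, then apply LIMIT

Corrected query:
SELECT * FROM products ORDER BY price DESC LIMIT 3

Result:
id | name   | category  | price   | stock
---+--------+-----------+---------+------
5  | Gloves | Garden    | 1414.97 | 486  
3  | Rake   | Garden    | 1397.51 | 14   
2  | Sofa   | Furniture | 821.44  | 408  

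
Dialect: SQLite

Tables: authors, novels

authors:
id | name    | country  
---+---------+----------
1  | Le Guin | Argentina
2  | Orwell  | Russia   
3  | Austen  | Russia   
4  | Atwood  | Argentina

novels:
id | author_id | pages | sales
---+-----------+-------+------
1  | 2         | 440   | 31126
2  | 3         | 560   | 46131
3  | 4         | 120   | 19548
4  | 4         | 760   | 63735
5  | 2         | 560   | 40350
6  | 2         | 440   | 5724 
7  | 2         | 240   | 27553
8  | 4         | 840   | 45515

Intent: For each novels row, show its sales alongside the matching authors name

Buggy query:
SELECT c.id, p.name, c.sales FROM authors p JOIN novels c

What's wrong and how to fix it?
Bug: JOIN with no ON clause produces a cartesian product; every novels row pairs with every authors row

Fix: Specify the join condition linking the foreign key to the parent id

Corrected query:
SELECT c.id, p.name, c.sales FROM authors p JOIN novels c ON c.author_id = p.id

Result:
id | name   | sales
---+--------+------
1  | Orwell | 31126
2  | Austen | 46131
3  | Atwood | 19548
4  | Atwood | 63735
5  | Orwell | 40350
6  | Orwell | 5724 
7  | Orwell | 27553
8  | Atwood | 45515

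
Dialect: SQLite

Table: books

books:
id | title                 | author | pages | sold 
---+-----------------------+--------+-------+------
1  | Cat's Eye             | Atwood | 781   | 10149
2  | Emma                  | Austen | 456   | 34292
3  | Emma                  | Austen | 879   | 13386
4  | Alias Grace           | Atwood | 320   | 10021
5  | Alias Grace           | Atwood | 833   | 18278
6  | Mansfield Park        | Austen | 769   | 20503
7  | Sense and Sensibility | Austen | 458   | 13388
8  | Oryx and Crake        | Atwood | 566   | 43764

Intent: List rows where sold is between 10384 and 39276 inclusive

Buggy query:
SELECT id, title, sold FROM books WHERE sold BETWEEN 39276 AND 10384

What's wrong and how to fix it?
Bug: The bounds are reversed; BETWEEN a AND b requires a <= b to match anything

Fix: Swap the bounds so the smaller value comes first

Corrected query:
SELECT id, title, sold FROM books WHERE sold BETWEEN 10384 AND 39276

Result:
id | title                 | sold 
---+-----------------------+------
2  | Emma                  | 34292
3  | Emma                  | 13386
5  | Alias Grace           | 18278
6  | Mansfield Park        | 20503
7  | Sense and Sensibility | 13388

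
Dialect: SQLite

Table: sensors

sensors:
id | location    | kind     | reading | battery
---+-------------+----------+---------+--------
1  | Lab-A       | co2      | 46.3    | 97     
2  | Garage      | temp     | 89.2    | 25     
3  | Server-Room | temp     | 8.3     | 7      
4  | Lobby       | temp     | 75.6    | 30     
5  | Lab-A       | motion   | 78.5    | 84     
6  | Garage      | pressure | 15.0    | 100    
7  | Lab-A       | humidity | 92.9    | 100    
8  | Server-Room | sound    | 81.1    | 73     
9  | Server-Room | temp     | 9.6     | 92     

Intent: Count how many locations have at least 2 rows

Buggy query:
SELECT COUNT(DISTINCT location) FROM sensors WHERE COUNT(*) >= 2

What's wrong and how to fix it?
Bug: WHERE filters individual rows, not groups, so a group-level COUNT is invalid there

Fix: Use a subquery that GROUPs and filters with HAVING, then count its rows

Corrected query:
SELECT COUNT(*) FROM (SELECT location FROM sensors GROUP BY location HAVING COUNT(*) >= 2)

Result:
COUNT(*)
--------
3       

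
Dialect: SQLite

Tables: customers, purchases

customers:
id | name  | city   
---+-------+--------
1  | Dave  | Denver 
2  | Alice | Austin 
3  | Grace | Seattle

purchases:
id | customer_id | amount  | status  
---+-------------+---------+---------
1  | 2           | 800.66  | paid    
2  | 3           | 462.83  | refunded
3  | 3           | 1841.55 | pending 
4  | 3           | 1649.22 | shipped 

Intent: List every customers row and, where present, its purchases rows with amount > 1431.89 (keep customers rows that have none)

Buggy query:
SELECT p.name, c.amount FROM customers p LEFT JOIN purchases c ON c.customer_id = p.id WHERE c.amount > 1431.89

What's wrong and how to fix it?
Bug: Filtering c.amount in WHERE discards the NULL rows produced by LEFT JOIN, turning it into an inner join

Fix: Move the right-table condition into the ON clause so unmatched parents are kept

Corrected query:
SELECT p.name, c.amount FROM customers p LEFT JOIN purchases c ON c.customer_id = p.id AND c.amount > 1431.89

Result:
name  | amount 
------+--------
Dave  | NULL   
Alice | NULL   
Grace | 1649.22
Grace | 1841.55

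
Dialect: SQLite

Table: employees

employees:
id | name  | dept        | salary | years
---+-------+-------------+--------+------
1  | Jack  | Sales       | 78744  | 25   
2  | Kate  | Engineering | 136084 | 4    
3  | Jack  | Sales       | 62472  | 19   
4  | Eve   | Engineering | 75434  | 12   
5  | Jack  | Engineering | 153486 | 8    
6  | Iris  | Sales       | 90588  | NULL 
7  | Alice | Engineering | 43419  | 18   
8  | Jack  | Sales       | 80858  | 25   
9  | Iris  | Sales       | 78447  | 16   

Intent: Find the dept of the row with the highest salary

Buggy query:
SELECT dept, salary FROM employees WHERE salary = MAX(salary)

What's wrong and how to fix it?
Bug: MAX(salary) is an aggregate and cannot be used directly in WHERE

Fix: Use a subquery: WHERE salary = (SELECT MAX(salary) FROM employees)

Corrected query:
SELECT dept, salary FROM employees WHERE salary = (SELECT MAX(salary) FROM employees)

Result:
dept        | salary
------------+-------
Engineering | 153486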